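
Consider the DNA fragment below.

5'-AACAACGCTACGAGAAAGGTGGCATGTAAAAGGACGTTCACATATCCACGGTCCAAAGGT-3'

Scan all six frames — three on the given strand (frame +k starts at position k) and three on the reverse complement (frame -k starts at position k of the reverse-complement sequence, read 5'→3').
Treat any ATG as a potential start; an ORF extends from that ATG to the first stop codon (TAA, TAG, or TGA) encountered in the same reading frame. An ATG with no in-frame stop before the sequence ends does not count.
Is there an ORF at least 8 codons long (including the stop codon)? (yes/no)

Reverse complement (5'→3'): ACCTTTGGACCGTGGATATGTGAACGTCCTTTTACATGCCACCTTTCTCGTAGCGTTGTT
Frame +1: AAC AAC GCT ACG AGA AAG GTG GCA TGT AAA AGG ACG TTC ACA TAT CCA CGG TCC AAA GGT — no ATG→stop ORF.
Frame +2: ACA ACG CTA CGA GAA AGG TGG CAT GTA AAA GGA CGT TCA CAT ATC CAC GGT CCA AAG — no ATG→stop ORF.
Frame +3: CAA CGC TAC GAG AAA GGT GGC ATG TAA AAG GAC GTT CAC ATA TCC ACG GTC CAA AGG — ATG at 24, stop TAA at 27 → 6 nt.
Frame -1: ACC TTT GGA CCG TGG ATA TGT GAA CGT CCT TTT ACA TGC CAC CTT TCT CGT AGC GTT GTT — no ATG→stop ORF.
Frame -2: CCT TTG GAC CGT GGA TAT GTG AAC GTC CTT TTA CAT GCC ACC TTT CTC GTA GCG TTG — no ATG→stop ORF.
Frame -3: CTT TGG ACC GTG GAT ATG TGA ACG TCC TTT TAC ATG CCA CCT TTC TCG TAG CGT TGT — ATG at 18, stop TGA at 21 → 6 nt; ATG at 36, stop TAG at 51 → 18 nt.
Largest ORF found is 6 codons < 8, so no.

no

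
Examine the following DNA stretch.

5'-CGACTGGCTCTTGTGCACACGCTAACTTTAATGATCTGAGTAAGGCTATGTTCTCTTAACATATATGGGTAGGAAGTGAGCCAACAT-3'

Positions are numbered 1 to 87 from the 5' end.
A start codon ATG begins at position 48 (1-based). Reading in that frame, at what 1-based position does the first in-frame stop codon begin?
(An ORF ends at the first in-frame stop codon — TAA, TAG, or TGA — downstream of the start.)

Codons from position 48: ATG (48–50), TTC (51–53), TCT (54–56), TAA (57–59).
TAA is a stop codon; it begins at position 57.

57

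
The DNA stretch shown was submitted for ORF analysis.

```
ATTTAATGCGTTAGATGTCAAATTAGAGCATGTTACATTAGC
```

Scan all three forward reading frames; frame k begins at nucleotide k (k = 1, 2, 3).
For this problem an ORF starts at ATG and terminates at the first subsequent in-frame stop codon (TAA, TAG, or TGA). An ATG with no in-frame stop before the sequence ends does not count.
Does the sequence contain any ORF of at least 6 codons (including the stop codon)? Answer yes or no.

no

Frame 1: ATT TAA TGC GTT AGA TGT CAA ATT AGA GCA TGT TAC ATT AGC — no ATG→stop ORF.
Frame 2: TTT AAT GCG TTA GAT GTC AAA TTA GAG CAT GTT ACA TTA — no ATG→stop ORF.
Frame 3: TTA ATG CGT TAG ATG TCA AAT TAG AGC ATG TTA CAT TAG — ATG at 6, stop TAG at 12 → 9 nt; ATG at 15, stop TAG at 24 → 12 nt; ATG at 30, stop TAG at 39 → 12 nt.
Largest ORF found is 4 codons < 6, so no.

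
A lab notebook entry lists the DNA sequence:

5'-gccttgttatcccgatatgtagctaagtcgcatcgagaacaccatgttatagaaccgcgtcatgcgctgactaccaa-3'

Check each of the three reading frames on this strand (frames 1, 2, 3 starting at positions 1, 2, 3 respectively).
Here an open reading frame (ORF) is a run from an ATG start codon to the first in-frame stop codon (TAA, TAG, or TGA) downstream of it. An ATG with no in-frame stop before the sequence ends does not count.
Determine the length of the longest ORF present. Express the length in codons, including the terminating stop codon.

Frame 1: GCC TTG TTA TCC CGA TAT GTA GCT AAG TCG CAT CGA GAA CAC CAT GTT ATA GAA CCG CGT CAT GCG CTG ACT ACC — no ATG→stop ORF.
Frame 2: CCT TGT TAT CCC GAT ATG TAG CTA AGT CGC ATC GAG AAC ACC ATG TTA TAG AAC CGC GTC ATG CGC TGA CTA CCA — ATG at 17, stop TAG at 20 → 6 nt; ATG at 44, stop TAG at 50 → 9 nt; ATG at 62, stop TGA at 68 → 9 nt.
Frame 3: CTT GTT ATC CCG ATA TGT AGC TAA GTC GCA TCG AGA ACA CCA TGT TAT AGA ACC GCG TCA TGC GCT GAC TAC CAA — no ATG→stop ORF.
Longest: frame 2, positions 44–52, 9 nt = 3 codons = 2 aa. → 3 codons.

3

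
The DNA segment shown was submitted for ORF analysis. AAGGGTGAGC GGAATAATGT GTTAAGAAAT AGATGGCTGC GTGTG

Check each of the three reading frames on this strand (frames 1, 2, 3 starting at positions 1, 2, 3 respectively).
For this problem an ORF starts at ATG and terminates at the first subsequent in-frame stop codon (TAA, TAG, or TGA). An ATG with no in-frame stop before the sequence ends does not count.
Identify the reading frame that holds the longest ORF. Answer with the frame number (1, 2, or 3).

Frame 1: AAG GGT GAG CGG AAT AAT GTG TTA AGA AAT AGA TGG CTG CGT GTG — no ATG→stop ORF.
Frame 2: AGG GTG AGC GGA ATA ATG TGT TAA GAA ATA GAT GGC TGC GTG — ATG at 17, stop TAA at 23 → 9 nt.
Frame 3: GGG TGA GCG GAA TAA TGT GTT AAG AAA TAG ATG GCT GCG TGT — no ATG→stop ORF.
Longest ORF is 9 nt in frame 2 (positions 17–25).

2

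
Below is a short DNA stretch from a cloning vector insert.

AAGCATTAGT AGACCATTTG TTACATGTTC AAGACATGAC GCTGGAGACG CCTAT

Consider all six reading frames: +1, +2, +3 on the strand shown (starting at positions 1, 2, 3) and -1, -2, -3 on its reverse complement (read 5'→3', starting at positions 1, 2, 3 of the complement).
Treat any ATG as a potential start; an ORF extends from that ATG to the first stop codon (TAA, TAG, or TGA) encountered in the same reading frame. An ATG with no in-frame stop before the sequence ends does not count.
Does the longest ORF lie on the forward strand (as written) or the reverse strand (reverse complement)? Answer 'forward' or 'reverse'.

Reverse complement (5'→3'): ATAGGCGTCTCCAGCGTCATGTCTTGAACATGTAACAAATGGTCTACTAATGCTT
Frame +1: AAG CAT TAG TAG ACC ATT TGT TAC ATG TTC AAG ACA TGA CGC TGG AGA CGC CTA — ATG at 25, stop TGA at 37 → 15 nt.
Frame +2: AGC ATT AGT AGA CCA TTT GTT ACA TGT TCA AGA CAT GAC GCT GGA GAC GCC TAT — no ATG→stop ORF.
Frame +3: GCA TTA GTA GAC CAT TTG TTA CAT GTT CAA GAC ATG ACG CTG GAG ACG CCT — no ATG→stop ORF.
Frame -1: ATA GGC GTC TCC AGC GTC ATG TCT TGA ACA TGT AAC AAA TGG TCT ACT AAT GCT — ATG at 19, stop TGA at 25 → 9 nt.
Frame -2: TAG GCG TCT CCA GCG TCA TGT CTT GAA CAT GTA ACA AAT GGT CTA CTA ATG CTT — no ATG→stop ORF.
Frame -3: AGG CGT CTC CAG CGT CAT GTC TTG AAC ATG TAA CAA ATG GTC TAC TAA TGC — ATG at 30, stop TAA at 33 → 6 nt; ATG at 39, stop TAA at 48 → 12 nt.
Forward-strand max 15 nt; reverse-strand max 12 nt. The forward strand has the longer ORF.

forward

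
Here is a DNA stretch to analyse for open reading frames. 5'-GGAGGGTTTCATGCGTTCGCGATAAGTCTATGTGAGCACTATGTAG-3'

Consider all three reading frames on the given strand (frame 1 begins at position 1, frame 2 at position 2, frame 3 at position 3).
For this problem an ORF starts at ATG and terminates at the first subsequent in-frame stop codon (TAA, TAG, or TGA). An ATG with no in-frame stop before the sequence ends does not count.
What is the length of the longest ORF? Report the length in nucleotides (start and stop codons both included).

15

Frame 1: GGA GGG TTT CAT GCG TTC GCG ATA AGT CTA TGT GAG CAC TAT GTA — no ATG→stop ORF.
Frame 2: GAG GGT TTC ATG CGT TCG CGA TAA GTC TAT GTG AGC ACT ATG TAG — ATG at 11, stop TAA at 23 → 15 nt; ATG at 41, stop TAG at 44 → 6 nt.
Frame 3: AGG GTT TCA TGC GTT CGC GAT AAG TCT ATG TGA GCA CTA TGT — ATG at 30, stop TGA at 33 → 6 nt.
Longest: frame 2, positions 11–25, 15 nt = 5 codons = 4 aa. → 15 nucleotides.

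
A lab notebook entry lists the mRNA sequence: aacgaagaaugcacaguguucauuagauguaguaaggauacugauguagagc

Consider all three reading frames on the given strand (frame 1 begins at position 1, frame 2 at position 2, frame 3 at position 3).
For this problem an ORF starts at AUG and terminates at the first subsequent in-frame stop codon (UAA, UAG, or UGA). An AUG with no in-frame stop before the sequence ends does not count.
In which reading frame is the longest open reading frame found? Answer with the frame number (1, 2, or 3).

Frame 1: AAC GAA GAA UGC ACA GUG UUC AUU AGA UGU AGU AAG GAU ACU GAU GUA GAG — no AUG→stop ORF.
Frame 2: ACG AAG AAU GCA CAG UGU UCA UUA GAU GUA GUA AGG AUA CUG AUG UAG AGC — AUG at 44, stop UAG at 47 → 6 nt.
Frame 3: CGA AGA AUG CAC AGU GUU CAU UAG AUG UAG UAA GGA UAC UGA UGU AGA — AUG at 9, stop UAG at 24 → 18 nt; AUG at 27, stop UAG at 30 → 6 nt.
Longest ORF is 18 nt in frame 3 (positions 9–26).

3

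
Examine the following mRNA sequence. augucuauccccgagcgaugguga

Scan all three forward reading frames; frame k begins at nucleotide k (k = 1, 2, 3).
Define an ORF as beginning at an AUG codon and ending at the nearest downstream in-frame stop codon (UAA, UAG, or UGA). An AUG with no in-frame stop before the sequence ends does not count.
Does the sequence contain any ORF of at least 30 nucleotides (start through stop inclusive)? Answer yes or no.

no

Frame 1: AUG UCU AUC CCC GAG CGA UGG UGA — AUG at 1, stop UGA at 22 → 24 nt.
Frame 2: UGU CUA UCC CCG AGC GAU GGU — no AUG→stop ORF.
Frame 3: GUC UAU CCC CGA GCG AUG GUG — no AUG→stop ORF.
Largest ORF found is 24 nucleotides < 30, so no.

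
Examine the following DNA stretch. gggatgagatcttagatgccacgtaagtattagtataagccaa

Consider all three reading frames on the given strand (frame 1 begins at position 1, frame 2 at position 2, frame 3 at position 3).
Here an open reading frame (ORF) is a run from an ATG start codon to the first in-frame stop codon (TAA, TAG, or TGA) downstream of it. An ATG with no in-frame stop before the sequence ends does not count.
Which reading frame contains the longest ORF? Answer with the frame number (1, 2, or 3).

Frame 1: GGG ATG AGA TCT TAG ATG CCA CGT AAG TAT TAG TAT AAG CCA — ATG at 4, stop TAG at 13 → 12 nt; ATG at 16, stop TAG at 31 → 18 nt.
Frame 2: GGA TGA GAT CTT AGA TGC CAC GTA AGT ATT AGT ATA AGC CAA — no ATG→stop ORF.
Frame 3: GAT GAG ATC TTA GAT GCC ACG TAA GTA TTA GTA TAA GCC — no ATG→stop ORF.
Longest ORF is 18 nt in frame 1 (positions 16–33).

1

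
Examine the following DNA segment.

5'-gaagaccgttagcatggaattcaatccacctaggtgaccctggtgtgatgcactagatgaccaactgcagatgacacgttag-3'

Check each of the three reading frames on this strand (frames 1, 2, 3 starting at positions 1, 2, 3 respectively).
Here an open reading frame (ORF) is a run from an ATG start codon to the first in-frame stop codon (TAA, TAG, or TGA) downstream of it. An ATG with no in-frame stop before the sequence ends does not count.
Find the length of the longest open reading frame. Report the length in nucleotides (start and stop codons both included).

24

Frame 1: GAA GAC CGT TAG CAT GGA ATT CAA TCC ACC TAG GTG ACC CTG GTG TGA TGC ACT AGA TGA CCA ACT GCA GAT GAC ACG TTA — no ATG→stop ORF.
Frame 2: AAG ACC GTT AGC ATG GAA TTC AAT CCA CCT AGG TGA CCC TGG TGT GAT GCA CTA GAT GAC CAA CTG CAG ATG ACA CGT TAG — ATG at 14, stop TGA at 35 → 24 nt; ATG at 71, stop TAG at 80 → 12 nt.
Frame 3: AGA CCG TTA GCA TGG AAT TCA ATC CAC CTA GGT GAC CCT GGT GTG ATG CAC TAG ATG ACC AAC TGC AGA TGA CAC GTT — ATG at 48, stop TAG at 54 → 9 nt; ATG at 57, stop TGA at 72 → 18 nt.
Longest: frame 2, positions 14–37, 24 nt = 8 codons = 7 aa. → 24 nucleotides.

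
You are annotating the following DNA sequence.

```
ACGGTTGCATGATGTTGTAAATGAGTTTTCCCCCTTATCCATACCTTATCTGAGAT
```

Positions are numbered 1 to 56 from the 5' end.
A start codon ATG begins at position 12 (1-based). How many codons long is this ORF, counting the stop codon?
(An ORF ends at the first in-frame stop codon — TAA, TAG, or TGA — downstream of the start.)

3

Codons from position 12: ATG (12–14), TTG (15–17), TAA (18–20).
TAA is the first in-frame stop; that's 3 codons including the stop.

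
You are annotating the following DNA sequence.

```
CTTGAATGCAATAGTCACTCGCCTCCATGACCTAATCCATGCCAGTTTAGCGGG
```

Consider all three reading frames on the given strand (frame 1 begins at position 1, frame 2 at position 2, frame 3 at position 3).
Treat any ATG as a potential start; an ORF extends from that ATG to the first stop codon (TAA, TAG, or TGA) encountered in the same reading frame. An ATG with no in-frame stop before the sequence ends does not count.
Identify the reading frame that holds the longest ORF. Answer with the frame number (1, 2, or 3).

Frame 1: CTT GAA TGC AAT AGT CAC TCG CCT CCA TGA CCT AAT CCA TGC CAG TTT AGC GGG — no ATG→stop ORF.
Frame 2: TTG AAT GCA ATA GTC ACT CGC CTC CAT GAC CTA ATC CAT GCC AGT TTA GCG — no ATG→stop ORF.
Frame 3: TGA ATG CAA TAG TCA CTC GCC TCC ATG ACC TAA TCC ATG CCA GTT TAG CGG — ATG at 6, stop TAG at 12 → 9 nt; ATG at 27, stop TAA at 33 → 9 nt; ATG at 39, stop TAG at 48 → 12 nt.
Longest ORF is 12 nt in frame 3 (positions 39–50).

3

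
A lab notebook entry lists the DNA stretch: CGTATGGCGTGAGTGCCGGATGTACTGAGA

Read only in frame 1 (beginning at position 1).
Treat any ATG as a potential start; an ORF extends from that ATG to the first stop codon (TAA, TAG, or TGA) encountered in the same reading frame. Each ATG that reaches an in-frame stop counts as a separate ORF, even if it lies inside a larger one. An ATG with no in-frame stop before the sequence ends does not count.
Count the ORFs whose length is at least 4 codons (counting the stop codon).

Frame 1: CGT ATG GCG TGA GTG CCG GAT GTA CTG AGA — ATG at 4, stop TGA at 10 → 9 nt.
No ORF reaches 4 codons. Count = 0.

0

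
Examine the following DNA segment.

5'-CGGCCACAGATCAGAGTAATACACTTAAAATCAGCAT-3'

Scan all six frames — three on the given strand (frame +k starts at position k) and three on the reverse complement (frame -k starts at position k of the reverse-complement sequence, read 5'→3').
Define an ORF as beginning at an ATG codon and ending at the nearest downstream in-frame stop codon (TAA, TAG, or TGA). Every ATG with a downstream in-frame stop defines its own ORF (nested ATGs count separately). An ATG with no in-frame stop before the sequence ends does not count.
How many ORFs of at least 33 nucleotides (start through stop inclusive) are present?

0

Reverse complement (5'→3'): ATGCTGATTTTAAGTGTATTACTCTGATCTGTGGCCG
Frame +1: CGG CCA CAG ATC AGA GTA ATA CAC TTA AAA TCA GCA — no ATG→stop ORF.
Frame +2: GGC CAC AGA TCA GAG TAA TAC ACT TAA AAT CAG CAT — no ATG→stop ORF.
Frame +3: GCC ACA GAT CAG AGT AAT ACA CTT AAA ATC AGC — no ATG→stop ORF.
Frame -1: ATG CTG ATT TTA AGT GTA TTA CTC TGA TCT GTG GCC — ATG at 1, stop TGA at 25 → 27 nt.
Frame -2: TGC TGA TTT TAA GTG TAT TAC TCT GAT CTG TGG CCG — no ATG→stop ORF.
Frame -3: GCT GAT TTT AAG TGT ATT ACT CTG ATC TGT GGC — no ATG→stop ORF.
No ORF reaches 33 nucleotides. Count = 0.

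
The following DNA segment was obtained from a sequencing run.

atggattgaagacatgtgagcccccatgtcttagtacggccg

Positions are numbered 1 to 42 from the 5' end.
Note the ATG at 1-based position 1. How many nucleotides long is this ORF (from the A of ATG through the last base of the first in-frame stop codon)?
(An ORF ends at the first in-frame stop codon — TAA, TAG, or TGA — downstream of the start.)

Codons from position 1: ATG (1–3), GAT (4–6), TGA (7–9).
TGA is the first in-frame stop; ORF spans 1–9, 9 nucleotides.

9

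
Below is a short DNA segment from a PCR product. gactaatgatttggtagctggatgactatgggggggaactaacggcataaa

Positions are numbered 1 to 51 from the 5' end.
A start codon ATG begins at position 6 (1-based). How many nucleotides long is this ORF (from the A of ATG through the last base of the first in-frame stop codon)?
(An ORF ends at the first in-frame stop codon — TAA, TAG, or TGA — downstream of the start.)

Codons from position 6: ATG (6–8), ATT (9–11), TGG (12–14), TAG (15–17).
TAG is the first in-frame stop; ORF spans 6–17, 12 nucleotides.

12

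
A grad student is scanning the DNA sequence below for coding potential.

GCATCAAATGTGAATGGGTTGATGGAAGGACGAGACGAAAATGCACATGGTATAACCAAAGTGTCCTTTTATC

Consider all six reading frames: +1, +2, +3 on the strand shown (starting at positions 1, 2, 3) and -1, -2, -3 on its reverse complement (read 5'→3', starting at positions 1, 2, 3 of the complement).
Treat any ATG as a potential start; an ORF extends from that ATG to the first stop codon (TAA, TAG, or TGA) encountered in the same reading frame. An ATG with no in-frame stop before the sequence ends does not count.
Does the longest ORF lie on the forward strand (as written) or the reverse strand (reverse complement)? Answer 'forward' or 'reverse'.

Reverse complement (5'→3'): GATAAAAGGACACTTTGGTTATACCATGTGCATTTTCGTCTCGTCCTTCCATCAACCCATTCACATTTGATGC
Frame +1: GCA TCA AAT GTG AAT GGG TTG ATG GAA GGA CGA GAC GAA AAT GCA CAT GGT ATA ACC AAA GTG TCC TTT TAT — no ATG→stop ORF.
Frame +2: CAT CAA ATG TGA ATG GGT TGA TGG AAG GAC GAG ACG AAA ATG CAC ATG GTA TAA CCA AAG TGT CCT TTT ATC — ATG at 8, stop TGA at 11 → 6 nt; ATG at 14, stop TGA at 20 → 9 nt; ATG at 41, stop TAA at 53 → 15 nt; ATG at 47, stop TAA at 53 → 9 nt.
Frame +3: ATC AAA TGT GAA TGG GTT GAT GGA AGG ACG AGA CGA AAA TGC ACA TGG TAT AAC CAA AGT GTC CTT TTA — no ATG→stop ORF.
Frame -1: GAT AAA AGG ACA CTT TGG TTA TAC CAT GTG CAT TTT CGT CTC GTC CTT CCA TCA ACC CAT TCA CAT TTG ATG — no ATG→stop ORF.
Frame -2: ATA AAA GGA CAC TTT GGT TAT ACC ATG TGC ATT TTC GTC TCG TCC TTC CAT CAA CCC ATT CAC ATT TGA TGC — ATG at 26, stop TGA at 68 → 45 nt.
Frame -3: TAA AAG GAC ACT TTG GTT ATA CCA TGT GCA TTT TCG TCT CGT CCT TCC ATC AAC CCA TTC ACA TTT GAT — no ATG→stop ORF.
Forward-strand max 15 nt; reverse-strand max 45 nt. The reverse strand has the longer ORF.

reverse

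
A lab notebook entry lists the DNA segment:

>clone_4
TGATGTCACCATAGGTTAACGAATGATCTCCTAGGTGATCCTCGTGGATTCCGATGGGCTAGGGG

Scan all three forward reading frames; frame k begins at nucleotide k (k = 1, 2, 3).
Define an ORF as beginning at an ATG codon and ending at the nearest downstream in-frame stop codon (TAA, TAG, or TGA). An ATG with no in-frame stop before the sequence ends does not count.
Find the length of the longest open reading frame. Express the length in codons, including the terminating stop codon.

4

Frame 1: TGA TGT CAC CAT AGG TTA ACG AAT GAT CTC CTA GGT GAT CCT CGT GGA TTC CGA TGG GCT AGG — no ATG→stop ORF.
Frame 2: GAT GTC ACC ATA GGT TAA CGA ATG ATC TCC TAG GTG ATC CTC GTG GAT TCC GAT GGG CTA GGG — ATG at 23, stop TAG at 32 → 12 nt.
Frame 3: ATG TCA CCA TAG GTT AAC GAA TGA TCT CCT AGG TGA TCC TCG TGG ATT CCG ATG GGC TAG GGG — ATG at 3, stop TAG at 12 → 12 nt; ATG at 54, stop TAG at 60 → 9 nt.
Longest: frame 2, positions 23–34, 12 nt = 4 codons = 3 aa. → 4 codons.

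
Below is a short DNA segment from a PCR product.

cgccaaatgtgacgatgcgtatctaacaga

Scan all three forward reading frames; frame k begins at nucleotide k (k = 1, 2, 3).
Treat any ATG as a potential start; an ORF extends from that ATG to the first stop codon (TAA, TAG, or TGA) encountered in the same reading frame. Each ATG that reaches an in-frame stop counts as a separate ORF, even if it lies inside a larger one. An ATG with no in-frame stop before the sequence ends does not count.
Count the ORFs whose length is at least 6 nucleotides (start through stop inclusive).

Frame 1: CGC CAA ATG TGA CGA TGC GTA TCT AAC AGA — ATG at 7, stop TGA at 10 → 6 nt.
Frame 2: GCC AAA TGT GAC GAT GCG TAT CTA ACA — no ATG→stop ORF.
Frame 3: CCA AAT GTG ACG ATG CGT ATC TAA CAG — ATG at 15, stop TAA at 24 → 12 nt.
ORFs ≥ 6 nucleotides: frame 1 7–12 (6 nucleotides), frame 3 15–26 (12 nucleotides). Count = 2.

2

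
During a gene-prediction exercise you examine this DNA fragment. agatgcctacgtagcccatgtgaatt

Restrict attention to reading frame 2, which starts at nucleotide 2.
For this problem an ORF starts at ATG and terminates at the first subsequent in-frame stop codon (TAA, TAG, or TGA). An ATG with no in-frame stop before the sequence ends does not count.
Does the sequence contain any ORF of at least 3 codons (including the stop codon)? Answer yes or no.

Frame 2: GAT GCC TAC GTA GCC CAT GTG AAT — no ATG→stop ORF.
Largest ORF found is 0 codons < 3, so no.

no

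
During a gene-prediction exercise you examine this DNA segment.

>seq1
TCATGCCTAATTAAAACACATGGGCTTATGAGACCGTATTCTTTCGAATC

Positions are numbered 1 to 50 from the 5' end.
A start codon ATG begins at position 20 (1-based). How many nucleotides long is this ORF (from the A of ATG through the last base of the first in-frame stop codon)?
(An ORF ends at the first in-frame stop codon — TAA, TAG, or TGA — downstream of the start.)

12

Codons from position 20: ATG (20–22), GGC (23–25), TTA (26–28), TGA (29–31).
TGA is the first in-frame stop; ORF spans 20–31, 12 nucleotides.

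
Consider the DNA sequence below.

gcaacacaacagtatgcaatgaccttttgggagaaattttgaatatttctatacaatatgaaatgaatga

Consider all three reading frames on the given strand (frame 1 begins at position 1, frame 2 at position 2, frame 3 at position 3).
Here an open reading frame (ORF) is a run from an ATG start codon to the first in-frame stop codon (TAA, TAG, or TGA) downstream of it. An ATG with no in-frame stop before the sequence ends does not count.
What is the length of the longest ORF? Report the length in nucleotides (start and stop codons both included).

Frame 1: GCA ACA CAA CAG TAT GCA ATG ACC TTT TGG GAG AAA TTT TGA ATA TTT CTA TAC AAT ATG AAA TGA ATG — ATG at 19, stop TGA at 40 → 24 nt; ATG at 58, stop TGA at 64 → 9 nt.
Frame 2: CAA CAC AAC AGT ATG CAA TGA CCT TTT GGG AGA AAT TTT GAA TAT TTC TAT ACA ATA TGA AAT GAA TGA — ATG at 14, stop TGA at 20 → 9 nt.
Frame 3: AAC ACA ACA GTA TGC AAT GAC CTT TTG GGA GAA ATT TTG AAT ATT TCT ATA CAA TAT GAA ATG AAT — no ATG→stop ORF.
Longest: frame 1, positions 19–42, 24 nt = 8 codons = 7 aa. → 24 nucleotides.

24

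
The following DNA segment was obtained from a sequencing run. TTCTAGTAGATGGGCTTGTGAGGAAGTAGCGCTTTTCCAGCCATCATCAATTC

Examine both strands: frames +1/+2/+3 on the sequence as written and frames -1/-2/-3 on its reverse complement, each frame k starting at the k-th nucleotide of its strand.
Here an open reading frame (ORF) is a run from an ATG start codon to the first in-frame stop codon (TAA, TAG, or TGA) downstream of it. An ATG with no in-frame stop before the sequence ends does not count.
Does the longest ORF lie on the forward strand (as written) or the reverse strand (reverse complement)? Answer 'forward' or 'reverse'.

reverse

Reverse complement (5'→3'): GAATTGATGATGGCTGGAAAAGCGCTACTTCCTCACAAGCCCATCTACTAGAA
Frame +1: TTC TAG TAG ATG GGC TTG TGA GGA AGT AGC GCT TTT CCA GCC ATC ATC AAT — ATG at 10, stop TGA at 19 → 12 nt.
Frame +2: TCT AGT AGA TGG GCT TGT GAG GAA GTA GCG CTT TTC CAG CCA TCA TCA ATT — no ATG→stop ORF.
Frame +3: CTA GTA GAT GGG CTT GTG AGG AAG TAG CGC TTT TCC AGC CAT CAT CAA TTC — no ATG→stop ORF.
Frame -1: GAA TTG ATG ATG GCT GGA AAA GCG CTA CTT CCT CAC AAG CCC ATC TAC TAG — ATG at 7, stop TAG at 49 → 45 nt; ATG at 10, stop TAG at 49 → 42 nt.
Frame -2: AAT TGA TGA TGG CTG GAA AAG CGC TAC TTC CTC ACA AGC CCA TCT ACT AGA — no ATG→stop ORF.
Frame -3: ATT GAT GAT GGC TGG AAA AGC GCT ACT TCC TCA CAA GCC CAT CTA CTA GAA — no ATG→stop ORF.
Forward-strand max 12 nt; reverse-strand max 45 nt. The reverse strand has the longer ORF.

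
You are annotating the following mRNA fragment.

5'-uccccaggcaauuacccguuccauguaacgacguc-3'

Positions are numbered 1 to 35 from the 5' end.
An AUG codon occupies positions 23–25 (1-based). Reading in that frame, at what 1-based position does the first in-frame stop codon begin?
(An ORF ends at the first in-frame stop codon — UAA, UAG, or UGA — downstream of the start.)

26

Codons from position 23: AUG (23–25), UAA (26–28).
UAA is a stop codon; it begins at position 26.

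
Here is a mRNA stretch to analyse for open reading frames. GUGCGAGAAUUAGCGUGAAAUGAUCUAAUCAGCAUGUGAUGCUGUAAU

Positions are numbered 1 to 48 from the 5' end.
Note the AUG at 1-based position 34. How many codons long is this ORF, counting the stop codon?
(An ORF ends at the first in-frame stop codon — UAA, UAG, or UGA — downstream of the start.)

Codons from position 34: AUG (34–36), UGA (37–39).
UGA is the first in-frame stop; that's 2 codons including the stop.

2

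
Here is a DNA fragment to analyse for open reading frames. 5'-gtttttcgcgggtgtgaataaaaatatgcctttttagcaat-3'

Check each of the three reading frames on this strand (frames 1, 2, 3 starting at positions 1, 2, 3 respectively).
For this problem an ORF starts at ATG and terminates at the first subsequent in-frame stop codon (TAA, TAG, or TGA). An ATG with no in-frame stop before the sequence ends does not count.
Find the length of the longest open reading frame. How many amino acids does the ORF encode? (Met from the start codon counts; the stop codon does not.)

Frame 1: GTT TTT CGC GGG TGT GAA TAA AAA TAT GCC TTT TTA GCA — no ATG→stop ORF.
Frame 2: TTT TTC GCG GGT GTG AAT AAA AAT ATG CCT TTT TAG CAA — ATG at 26, stop TAG at 35 → 12 nt.
Frame 3: TTT TCG CGG GTG TGA ATA AAA ATA TGC CTT TTT AGC AAT — no ATG→stop ORF.
Longest: frame 2, positions 26–37, 12 nt = 4 codons = 3 aa. → 3 amino acids.

3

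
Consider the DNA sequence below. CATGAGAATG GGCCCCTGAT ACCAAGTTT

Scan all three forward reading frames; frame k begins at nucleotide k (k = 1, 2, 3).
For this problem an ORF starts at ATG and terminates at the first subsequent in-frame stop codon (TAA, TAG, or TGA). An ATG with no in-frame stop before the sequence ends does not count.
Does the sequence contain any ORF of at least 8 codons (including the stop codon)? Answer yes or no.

no

Frame 1: CAT GAG AAT GGG CCC CTG ATA CCA AGT — no ATG→stop ORF.
Frame 2: ATG AGA ATG GGC CCC TGA TAC CAA GTT — ATG at 2, stop TGA at 17 → 18 nt; ATG at 8, stop TGA at 17 → 12 nt.
Frame 3: TGA GAA TGG GCC CCT GAT ACC AAG TTT — no ATG→stop ORF.
Largest ORF found is 6 codons < 8, so no.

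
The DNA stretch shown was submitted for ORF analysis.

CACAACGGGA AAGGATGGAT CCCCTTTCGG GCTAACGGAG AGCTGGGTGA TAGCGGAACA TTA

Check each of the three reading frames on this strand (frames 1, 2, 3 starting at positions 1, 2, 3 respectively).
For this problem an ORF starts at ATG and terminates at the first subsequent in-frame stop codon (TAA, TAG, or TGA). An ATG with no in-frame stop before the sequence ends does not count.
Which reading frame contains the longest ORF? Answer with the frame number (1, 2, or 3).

Frame 1: CAC AAC GGG AAA GGA TGG ATC CCC TTT CGG GCT AAC GGA GAG CTG GGT GAT AGC GGA ACA TTA — no ATG→stop ORF.
Frame 2: ACA ACG GGA AAG GAT GGA TCC CCT TTC GGG CTA ACG GAG AGC TGG GTG ATA GCG GAA CAT — no ATG→stop ORF.
Frame 3: CAA CGG GAA AGG ATG GAT CCC CTT TCG GGC TAA CGG AGA GCT GGG TGA TAG CGG AAC ATT — ATG at 15, stop TAA at 33 → 21 nt.
Longest ORF is 21 nt in frame 3 (positions 15–35).

3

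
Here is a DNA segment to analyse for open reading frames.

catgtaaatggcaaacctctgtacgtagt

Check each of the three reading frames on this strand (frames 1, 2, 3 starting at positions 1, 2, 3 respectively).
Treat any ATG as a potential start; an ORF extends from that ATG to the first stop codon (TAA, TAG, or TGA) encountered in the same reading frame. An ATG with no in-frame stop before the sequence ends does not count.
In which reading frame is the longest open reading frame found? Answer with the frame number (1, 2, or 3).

2

Frame 1: CAT GTA AAT GGC AAA CCT CTG TAC GTA — no ATG→stop ORF.
Frame 2: ATG TAA ATG GCA AAC CTC TGT ACG TAG — ATG at 2, stop TAA at 5 → 6 nt; ATG at 8, stop TAG at 26 → 21 nt.
Frame 3: TGT AAA TGG CAA ACC TCT GTA CGT AGT — no ATG→stop ORF.
Longest ORF is 21 nt in frame 2 (positions 8–28).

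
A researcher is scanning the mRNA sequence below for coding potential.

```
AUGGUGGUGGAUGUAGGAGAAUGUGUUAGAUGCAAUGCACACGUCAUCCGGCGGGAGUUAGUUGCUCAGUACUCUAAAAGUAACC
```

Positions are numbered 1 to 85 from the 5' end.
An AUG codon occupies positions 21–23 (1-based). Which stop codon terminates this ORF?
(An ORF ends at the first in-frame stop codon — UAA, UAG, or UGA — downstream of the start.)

Codons from position 21: AUG (21–23), UGU (24–26), UAG (27–29).
The first in-frame stop codon is UAG.

UAG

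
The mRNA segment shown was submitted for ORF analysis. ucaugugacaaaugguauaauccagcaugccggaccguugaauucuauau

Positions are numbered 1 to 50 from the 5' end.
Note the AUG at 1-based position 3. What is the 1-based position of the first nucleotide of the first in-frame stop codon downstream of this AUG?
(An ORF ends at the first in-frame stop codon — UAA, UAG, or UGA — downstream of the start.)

Codons from position 3: AUG (3–5), UGA (6–8).
UGA is a stop codon; it begins at position 6.

6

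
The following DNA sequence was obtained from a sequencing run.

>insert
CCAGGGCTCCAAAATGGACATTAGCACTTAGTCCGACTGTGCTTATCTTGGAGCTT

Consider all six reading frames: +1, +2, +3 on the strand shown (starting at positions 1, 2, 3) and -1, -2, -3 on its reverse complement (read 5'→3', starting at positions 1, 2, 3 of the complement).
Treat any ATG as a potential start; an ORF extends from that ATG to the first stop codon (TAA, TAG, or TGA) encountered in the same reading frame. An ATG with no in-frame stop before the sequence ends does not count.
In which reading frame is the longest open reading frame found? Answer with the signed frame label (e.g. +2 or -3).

+2

Reverse complement (5'→3'): AAGCTCCAAGATAAGCACAGTCGGACTAAGTGCTAATGTCCATTTTGGAGCCCTGG
Frame +1: CCA GGG CTC CAA AAT GGA CAT TAG CAC TTA GTC CGA CTG TGC TTA TCT TGG AGC — no ATG→stop ORF.
Frame +2: CAG GGC TCC AAA ATG GAC ATT AGC ACT TAG TCC GAC TGT GCT TAT CTT GGA GCT — ATG at 14, stop TAG at 29 → 18 nt.
Frame +3: AGG GCT CCA AAA TGG ACA TTA GCA CTT AGT CCG ACT GTG CTT ATC TTG GAG CTT — no ATG→stop ORF.
Frame -1: AAG CTC CAA GAT AAG CAC AGT CGG ACT AAG TGC TAA TGT CCA TTT TGG AGC CCT — no ATG→stop ORF.
Frame -2: AGC TCC AAG ATA AGC ACA GTC GGA CTA AGT GCT AAT GTC CAT TTT GGA GCC CTG — no ATG→stop ORF.
Frame -3: GCT CCA AGA TAA GCA CAG TCG GAC TAA GTG CTA ATG TCC ATT TTG GAG CCC TGG — no ATG→stop ORF.
Longest ORF is 18 nt in frame +2 (positions 14–31).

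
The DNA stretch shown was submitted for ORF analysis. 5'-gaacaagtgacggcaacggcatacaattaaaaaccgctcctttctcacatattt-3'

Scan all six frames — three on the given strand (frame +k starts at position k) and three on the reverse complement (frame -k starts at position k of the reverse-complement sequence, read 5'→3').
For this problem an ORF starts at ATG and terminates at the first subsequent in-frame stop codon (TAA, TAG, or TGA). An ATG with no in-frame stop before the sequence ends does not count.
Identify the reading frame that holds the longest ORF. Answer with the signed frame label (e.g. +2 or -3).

Reverse complement (5'→3'): AAATATGTGAGAAAGGAGCGGTTTTTAATTGTATGCCGTTGCCGTCACTTGTTC
Frame +1: GAA CAA GTG ACG GCA ACG GCA TAC AAT TAA AAA CCG CTC CTT TCT CAC ATA TTT — no ATG→stop ORF.
Frame +2: AAC AAG TGA CGG CAA CGG CAT ACA ATT AAA AAC CGC TCC TTT CTC ACA TAT — no ATG→stop ORF.
Frame +3: ACA AGT GAC GGC AAC GGC ATA CAA TTA AAA ACC GCT CCT TTC TCA CAT ATT — no ATG→stop ORF.
Frame -1: AAA TAT GTG AGA AAG GAG CGG TTT TTA ATT GTA TGC CGT TGC CGT CAC TTG TTC — no ATG→stop ORF.
Frame -2: AAT ATG TGA GAA AGG AGC GGT TTT TAA TTG TAT GCC GTT GCC GTC ACT TGT — ATG at 5, stop TGA at 8 → 6 nt.
Frame -3: ATA TGT GAG AAA GGA GCG GTT TTT AAT TGT ATG CCG TTG CCG TCA CTT GTT — no ATG→stop ORF.
Longest ORF is 6 nt in frame -2 (positions 5–10).

-2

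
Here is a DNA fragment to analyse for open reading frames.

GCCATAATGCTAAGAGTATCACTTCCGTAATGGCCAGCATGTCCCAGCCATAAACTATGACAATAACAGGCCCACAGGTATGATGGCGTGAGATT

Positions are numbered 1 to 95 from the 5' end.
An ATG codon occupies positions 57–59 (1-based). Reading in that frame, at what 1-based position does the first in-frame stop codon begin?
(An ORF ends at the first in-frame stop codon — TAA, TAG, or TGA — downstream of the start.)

81

Codons from position 57: ATG (57–59), ACA (60–62), ATA (63–65), ACA (66–68), GGC (69–71), CCA (72–74), CAG (75–77), GTA (78–80), TGA (81–83).
TGA is a stop codon; it begins at position 81.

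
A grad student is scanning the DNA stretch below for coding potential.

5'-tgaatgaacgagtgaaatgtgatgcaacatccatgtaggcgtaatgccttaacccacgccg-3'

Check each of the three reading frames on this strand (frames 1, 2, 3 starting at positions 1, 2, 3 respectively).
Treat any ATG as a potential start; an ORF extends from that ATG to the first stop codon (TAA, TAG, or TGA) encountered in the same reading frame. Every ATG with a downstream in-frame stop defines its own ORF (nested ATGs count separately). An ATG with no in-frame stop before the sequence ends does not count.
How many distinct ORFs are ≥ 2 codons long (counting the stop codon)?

Frame 1: TGA ATG AAC GAG TGA AAT GTG ATG CAA CAT CCA TGT AGG CGT AAT GCC TTA ACC CAC GCC — ATG at 4, stop TGA at 13 → 12 nt.
Frame 2: GAA TGA ACG AGT GAA ATG TGA TGC AAC ATC CAT GTA GGC GTA ATG CCT TAA CCC ACG CCG — ATG at 17, stop TGA at 20 → 6 nt; ATG at 44, stop TAA at 50 → 9 nt.
Frame 3: AAT GAA CGA GTG AAA TGT GAT GCA ACA TCC ATG TAG GCG TAA TGC CTT AAC CCA CGC — ATG at 33, stop TAG at 36 → 6 nt.
ORFs ≥ 2 codons: frame 1 4–15 (4 codons), frame 2 17–22 (2 codons), frame 2 44–52 (3 codons), frame 3 33–38 (2 codons). Count = 4.

4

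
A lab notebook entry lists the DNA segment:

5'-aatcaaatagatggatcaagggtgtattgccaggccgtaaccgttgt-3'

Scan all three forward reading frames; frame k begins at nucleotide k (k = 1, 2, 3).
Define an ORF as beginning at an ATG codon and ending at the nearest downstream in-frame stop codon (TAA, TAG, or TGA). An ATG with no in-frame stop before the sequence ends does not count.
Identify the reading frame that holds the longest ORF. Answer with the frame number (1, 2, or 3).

2

Frame 1: AAT CAA ATA GAT GGA TCA AGG GTG TAT TGC CAG GCC GTA ACC GTT — no ATG→stop ORF.
Frame 2: ATC AAA TAG ATG GAT CAA GGG TGT ATT GCC AGG CCG TAA CCG TTG — ATG at 11, stop TAA at 38 → 30 nt.
Frame 3: TCA AAT AGA TGG ATC AAG GGT GTA TTG CCA GGC CGT AAC CGT TGT — no ATG→stop ORF.
Longest ORF is 30 nt in frame 2 (positions 11–40).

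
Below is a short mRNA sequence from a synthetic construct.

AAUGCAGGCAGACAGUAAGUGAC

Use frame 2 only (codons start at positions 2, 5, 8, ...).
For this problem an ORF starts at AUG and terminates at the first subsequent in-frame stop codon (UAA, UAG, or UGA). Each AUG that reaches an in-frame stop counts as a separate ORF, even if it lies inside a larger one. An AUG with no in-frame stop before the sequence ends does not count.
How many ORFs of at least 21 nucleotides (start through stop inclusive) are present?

1

Frame 2: AUG CAG GCA GAC AGU AAG UGA — AUG at 2, stop UGA at 20 → 21 nt.
ORFs ≥ 21 nucleotides: frame 2 2–22 (21 nucleotides). Count = 1.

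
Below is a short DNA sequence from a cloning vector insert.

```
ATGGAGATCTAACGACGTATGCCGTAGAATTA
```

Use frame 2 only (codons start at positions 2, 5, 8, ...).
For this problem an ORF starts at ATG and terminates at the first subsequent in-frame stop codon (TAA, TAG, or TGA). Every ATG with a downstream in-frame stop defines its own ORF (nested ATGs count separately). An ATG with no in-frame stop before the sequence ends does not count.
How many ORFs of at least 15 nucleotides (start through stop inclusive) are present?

Frame 2: TGG AGA TCT AAC GAC GTA TGC CGT AGA ATT — no ATG→stop ORF.
No ORF reaches 15 nucleotides. Count = 0.

0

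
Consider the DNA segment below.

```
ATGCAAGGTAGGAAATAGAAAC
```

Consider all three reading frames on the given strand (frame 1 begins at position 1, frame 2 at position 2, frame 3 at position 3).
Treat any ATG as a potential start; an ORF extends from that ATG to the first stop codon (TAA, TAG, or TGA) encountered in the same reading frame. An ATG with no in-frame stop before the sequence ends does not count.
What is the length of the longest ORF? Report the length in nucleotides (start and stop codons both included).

Frame 1: ATG CAA GGT AGG AAA TAG AAA — ATG at 1, stop TAG at 16 → 18 nt.
Frame 2: TGC AAG GTA GGA AAT AGA AAC — no ATG→stop ORF.
Frame 3: GCA AGG TAG GAA ATA GAA — no ATG→stop ORF.
Longest: frame 1, positions 1–18, 18 nt = 6 codons = 5 aa. → 18 nucleotides.

18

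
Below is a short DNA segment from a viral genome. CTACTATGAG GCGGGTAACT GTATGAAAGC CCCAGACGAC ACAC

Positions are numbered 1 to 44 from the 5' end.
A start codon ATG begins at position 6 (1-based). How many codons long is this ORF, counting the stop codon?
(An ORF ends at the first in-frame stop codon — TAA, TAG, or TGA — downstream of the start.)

Codons from position 6: ATG (6–8), AGG (9–11), CGG (12–14), GTA (15–17), ACT (18–20), GTA (21–23), TGA (24–26).
TGA is the first in-frame stop; that's 7 codons including the stop.

7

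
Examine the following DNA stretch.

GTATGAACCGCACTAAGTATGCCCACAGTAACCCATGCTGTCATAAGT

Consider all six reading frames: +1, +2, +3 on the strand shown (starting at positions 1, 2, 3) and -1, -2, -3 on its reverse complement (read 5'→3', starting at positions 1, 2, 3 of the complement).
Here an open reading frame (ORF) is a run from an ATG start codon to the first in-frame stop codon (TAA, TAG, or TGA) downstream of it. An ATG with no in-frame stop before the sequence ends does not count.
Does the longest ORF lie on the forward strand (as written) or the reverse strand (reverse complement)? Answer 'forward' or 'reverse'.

reverse

Reverse complement (5'→3'): ACTTATGACAGCATGGGTTACTGTGGGCATACTTAGTGCGGTTCATAC
Frame +1: GTA TGA ACC GCA CTA AGT ATG CCC ACA GTA ACC CAT GCT GTC ATA AGT — no ATG→stop ORF.
Frame +2: TAT GAA CCG CAC TAA GTA TGC CCA CAG TAA CCC ATG CTG TCA TAA — ATG at 35, stop TAA at 44 → 12 nt.
Frame +3: ATG AAC CGC ACT AAG TAT GCC CAC AGT AAC CCA TGC TGT CAT AAG — no ATG→stop ORF.
Frame -1: ACT TAT GAC AGC ATG GGT TAC TGT GGG CAT ACT TAG TGC GGT TCA TAC — ATG at 13, stop TAG at 34 → 24 nt.
Frame -2: CTT ATG ACA GCA TGG GTT ACT GTG GGC ATA CTT AGT GCG GTT CAT — no ATG→stop ORF.
Frame -3: TTA TGA CAG CAT GGG TTA CTG TGG GCA TAC TTA GTG CGG TTC ATA — no ATG→stop ORF.
Forward-strand max 12 nt; reverse-strand max 24 nt. The reverse strand has the longer ORF.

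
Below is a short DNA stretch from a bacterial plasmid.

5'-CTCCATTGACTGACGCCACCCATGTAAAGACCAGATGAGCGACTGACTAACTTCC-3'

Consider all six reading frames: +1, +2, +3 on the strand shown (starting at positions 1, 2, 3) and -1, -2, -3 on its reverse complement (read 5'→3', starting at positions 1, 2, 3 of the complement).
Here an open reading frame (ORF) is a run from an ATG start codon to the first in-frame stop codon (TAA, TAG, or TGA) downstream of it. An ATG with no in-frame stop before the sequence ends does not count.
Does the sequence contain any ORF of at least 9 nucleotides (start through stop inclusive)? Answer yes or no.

Reverse complement (5'→3'): GGAAGTTAGTCAGTCGCTCATCTGGTCTTTACATGGGTGGCGTCAGTCAATGGAG
Frame +1: CTC CAT TGA CTG ACG CCA CCC ATG TAA AGA CCA GAT GAG CGA CTG ACT AAC TTC — ATG at 22, stop TAA at 25 → 6 nt.
Frame +2: TCC ATT GAC TGA CGC CAC CCA TGT AAA GAC CAG ATG AGC GAC TGA CTA ACT TCC — ATG at 35, stop TGA at 44 → 12 nt.
Frame +3: CCA TTG ACT GAC GCC ACC CAT GTA AAG ACC AGA TGA GCG ACT GAC TAA CTT — no ATG→stop ORF.
Frame -1: GGA AGT TAG TCA GTC GCT CAT CTG GTC TTT ACA TGG GTG GCG TCA GTC AAT GGA — no ATG→stop ORF.
Frame -2: GAA GTT AGT CAG TCG CTC ATC TGG TCT TTA CAT GGG TGG CGT CAG TCA ATG GAG — no ATG→stop ORF.
Frame -3: AAG TTA GTC AGT CGC TCA TCT GGT CTT TAC ATG GGT GGC GTC AGT CAA TGG — no ATG→stop ORF.
Frame +2 has an ORF of 12 nucleotides (positions 35–46) ≥ 9, so yes.

yes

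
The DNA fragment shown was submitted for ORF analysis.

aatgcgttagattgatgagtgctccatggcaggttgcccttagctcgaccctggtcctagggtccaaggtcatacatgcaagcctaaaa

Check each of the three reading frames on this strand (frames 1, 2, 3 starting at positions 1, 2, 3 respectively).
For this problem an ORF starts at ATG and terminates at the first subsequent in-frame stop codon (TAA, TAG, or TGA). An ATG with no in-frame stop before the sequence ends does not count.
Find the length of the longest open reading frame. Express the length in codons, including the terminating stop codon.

Frame 1: AAT GCG TTA GAT TGA TGA GTG CTC CAT GGC AGG TTG CCC TTA GCT CGA CCC TGG TCC TAG GGT CCA AGG TCA TAC ATG CAA GCC TAA — ATG at 76, stop TAA at 85 → 12 nt.
Frame 2: ATG CGT TAG ATT GAT GAG TGC TCC ATG GCA GGT TGC CCT TAG CTC GAC CCT GGT CCT AGG GTC CAA GGT CAT ACA TGC AAG CCT AAA — ATG at 2, stop TAG at 8 → 9 nt; ATG at 26, stop TAG at 41 → 18 nt.
Frame 3: TGC GTT AGA TTG ATG AGT GCT CCA TGG CAG GTT GCC CTT AGC TCG ACC CTG GTC CTA GGG TCC AAG GTC ATA CAT GCA AGC CTA AAA — no ATG→stop ORF.
Longest: frame 2, positions 26–43, 18 nt = 6 codons = 5 aa. → 6 codons.

6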